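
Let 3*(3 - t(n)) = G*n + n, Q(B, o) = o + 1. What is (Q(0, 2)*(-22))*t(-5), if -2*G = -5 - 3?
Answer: -748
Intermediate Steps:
Q(B, o) = 1 + o
G = 4 (G = -(-5 - 3)/2 = -½*(-8) = 4)
t(n) = 3 - 5*n/3 (t(n) = 3 - (4*n + n)/3 = 3 - 5*n/3)
(Q(0, 2)*(-22))*t(-5) = ((1 + 2)*(-22))*(3 - 5/3*(-5)) = (3*(-22))*(3 + 25/3) = -66*34/3 = -748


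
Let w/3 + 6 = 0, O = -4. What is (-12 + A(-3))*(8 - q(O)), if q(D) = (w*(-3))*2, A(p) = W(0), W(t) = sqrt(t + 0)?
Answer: 1200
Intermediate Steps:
w = -18 (w = -18 + 3*0 = -18 + 0 = -18)
W(t) = sqrt(t)
A(p) = 0 (A(p) = sqrt(0) = 0)
q(D) = 108 (q(D) = -18*(-3)*2 = 54*2 = 108)
(-12 + A(-3))*(8 - q(O)) = (-12 + 0)*(8 - 1*108) = -12*(8 - 108) = -12*(-100) = 1200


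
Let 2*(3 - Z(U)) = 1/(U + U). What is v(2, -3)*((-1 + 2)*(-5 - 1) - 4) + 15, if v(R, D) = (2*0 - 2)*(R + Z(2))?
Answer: 225/2 ≈ 112.50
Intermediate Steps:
Z(U) = 3 - 1/(4*U) (Z(U) = 3 - 1/(2*(U + U)) = 3 - 1/(2*U)/2 = 3 - 1/(4*U))
v(R, D) = -23/4 - 2*R (v(R, D) = (2*0 - 2)*(R + (3 - 1/4/2)) = (0 - 2)*(R + (3 - 1/4*1/2)) = -2*(R + (3 - 1/8)) = -2*(R + 23/8) = -2*(23/8 + R) = -23/4 - 2*R)
v(2, -3)*((-1 + 2)*(-5 - 1) - 4) + 15 = (-23/4 - 2*2)*((-1 + 2)*(-5 - 1) - 4) + 15 = (-23/4 - 4)*(1*(-6) - 4) + 15 = -39*(-6 - 4)/4 + 15 = -39/4*(-10) + 15 = 195/2 + 15 = 225/2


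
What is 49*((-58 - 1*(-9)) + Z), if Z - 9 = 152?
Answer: 5488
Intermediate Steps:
Z = 161 (Z = 9 + 152 = 161)
49*((-58 - 1*(-9)) + Z) = 49*((-58 - 1*(-9)) + 161) = 49*((-58 + 9) + 161) = 49*(-49 + 161) = 49*112 = 5488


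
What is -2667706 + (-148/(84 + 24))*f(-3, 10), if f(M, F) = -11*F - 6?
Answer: -72023770/27 ≈ -2.6675e+6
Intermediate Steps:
f(M, F) = -6 - 11*F
-2667706 + (-148/(84 + 24))*f(-3, 10) = -2667706 + (-148/(84 + 24))*(-6 - 11*10) = -2667706 + (-148/108)*(-6 - 110) = -2667706 + ((1/108)*(-148))*(-116) = -2667706 - 37/27*(-116) = -2667706 + 4292/27 = -72023770/27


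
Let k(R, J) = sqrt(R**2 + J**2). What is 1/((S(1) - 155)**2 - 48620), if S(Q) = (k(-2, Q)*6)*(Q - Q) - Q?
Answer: -1/24284 ≈ -4.1179e-5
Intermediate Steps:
k(R, J) = sqrt(J**2 + R**2)
S(Q) = -Q (S(Q) = (sqrt(Q**2 + (-2)**2)*6)*(Q - Q) - Q = (sqrt(Q**2 + 4)*6)*0 - Q = (sqrt(4 + Q**2)*6)*0 - Q = (6*sqrt(4 + Q**2))*0 - Q = 0 - Q = -Q)
1/((S(1) - 155)**2 - 48620) = 1/((-1*1 - 155)**2 - 48620) = 1/((-1 - 155)**2 - 48620) = 1/((-156)**2 - 48620) = 1/(24336 - 48620) = 1/(-24284) = -1/24284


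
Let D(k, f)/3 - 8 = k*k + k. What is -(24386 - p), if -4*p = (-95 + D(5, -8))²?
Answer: -97905/4 ≈ -24476.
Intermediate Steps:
D(k, f) = 24 + 3*k + 3*k² (D(k, f) = 24 + 3*(k*k + k) = 24 + 3*(k² + k) = 24 + 3*(k + k²) = 24 + (3*k + 3*k²) = 24 + 3*k + 3*k²)
p = -361/4 (p = -(-95 + (24 + 3*5 + 3*5²))²/4 = -(-95 + (24 + 15 + 3*25))²/4 = -(-95 + (24 + 15 + 75))²/4 = -(-95 + 114)²/4 = -¼*19² = -¼*361 = -361/4 ≈ -90.250)
-(24386 - p) = -(24386 - 1*(-361/4)) = -(24386 + 361/4) = -1*97905/4 = -97905/4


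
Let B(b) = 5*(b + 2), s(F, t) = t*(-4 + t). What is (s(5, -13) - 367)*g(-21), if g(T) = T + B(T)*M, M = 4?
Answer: 58546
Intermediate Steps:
B(b) = 10 + 5*b (B(b) = 5*(2 + b) = 10 + 5*b)
g(T) = 40 + 21*T (g(T) = T + (10 + 5*T)*4 = T + (40 + 20*T) = 40 + 21*T)
(s(5, -13) - 367)*g(-21) = (-13*(-4 - 13) - 367)*(40 + 21*(-21)) = (-13*(-17) - 367)*(40 - 441) = (221 - 367)*(-401) = -146*(-401) = 58546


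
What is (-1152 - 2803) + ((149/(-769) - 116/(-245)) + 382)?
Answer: -673118366/188405 ≈ -3572.7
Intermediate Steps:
(-1152 - 2803) + ((149/(-769) - 116/(-245)) + 382) = -3955 + ((149*(-1/769) - 116*(-1/245)) + 382) = -3955 + ((-149/769 + 116/245) + 382) = -3955 + (52699/188405 + 382) = -3955 + 72023409/188405 = -673118366/188405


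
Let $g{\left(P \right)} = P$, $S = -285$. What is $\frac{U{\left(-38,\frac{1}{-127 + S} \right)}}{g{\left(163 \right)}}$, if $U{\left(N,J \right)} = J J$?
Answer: $\frac{1}{27668272} \approx 3.6142 \cdot 10^{-8}$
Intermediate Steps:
$U{\left(N,J \right)} = J^{2}$
$\frac{U{\left(-38,\frac{1}{-127 + S} \right)}}{g{\left(163 \right)}} = \frac{\left(\frac{1}{-127 - 285}\right)^{2}}{163} = \left(\frac{1}{-412}\right)^{2} \cdot \frac{1}{163} = \left(- \frac{1}{412}\right)^{2} \cdot \frac{1}{163} = \frac{1}{169744} \cdot \frac{1}{163} = \frac{1}{27668272}$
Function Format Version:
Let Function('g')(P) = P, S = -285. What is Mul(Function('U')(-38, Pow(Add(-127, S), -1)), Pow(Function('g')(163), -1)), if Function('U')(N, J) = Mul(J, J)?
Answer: Rational(1, 27668272) ≈ 3.6142e-8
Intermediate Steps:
Function('U')(N, J) = Pow(J, 2)
Mul(Function('U')(-38, Pow(Add(-127, S), -1)), Pow(Function('g')(163), -1)) = Mul(Pow(Pow(Add(-127, -285), -1), 2), Pow(163, -1)) = Mul(Pow(Pow(-412, -1), 2), Rational(1, 163)) = Mul(Pow(Rational(-1, 412), 2), Rational(1, 163)) = Mul(Rational(1, 169744), Rational(1, 163)) = Rational(1, 27668272)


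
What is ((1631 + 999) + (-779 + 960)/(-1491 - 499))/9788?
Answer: 5233519/19478120 ≈ 0.26869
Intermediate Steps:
((1631 + 999) + (-779 + 960)/(-1491 - 499))/9788 = (2630 + 181/(-1990))*(1/9788) = (2630 + 181*(-1/1990))*(1/9788) = (2630 - 181/1990)*(1/9788) = (5233519/1990)*(1/9788) = 5233519/19478120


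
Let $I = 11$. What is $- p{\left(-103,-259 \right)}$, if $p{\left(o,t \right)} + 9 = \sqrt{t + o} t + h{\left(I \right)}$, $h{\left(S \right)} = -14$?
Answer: $23 + 259 i \sqrt{362} \approx 23.0 + 4927.8 i$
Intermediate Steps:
$p{\left(o,t \right)} = -23 + t \sqrt{o + t}$ ($p{\left(o,t \right)} = -9 + \left(\sqrt{t + o} t - 14\right) = -9 + \left(\sqrt{o + t} t - 14\right) = -9 + \left(t \sqrt{o + t} - 14\right) = -9 + \left(-14 + t \sqrt{o + t}\right) = -23 + t \sqrt{o + t}$)
$- p{\left(-103,-259 \right)} = - (-23 - 259 \sqrt{-103 - 259}) = - (-23 - 259 \sqrt{-362}) = - (-23 - 259 i \sqrt{362}) = 23 + 259 i \sqrt{362}$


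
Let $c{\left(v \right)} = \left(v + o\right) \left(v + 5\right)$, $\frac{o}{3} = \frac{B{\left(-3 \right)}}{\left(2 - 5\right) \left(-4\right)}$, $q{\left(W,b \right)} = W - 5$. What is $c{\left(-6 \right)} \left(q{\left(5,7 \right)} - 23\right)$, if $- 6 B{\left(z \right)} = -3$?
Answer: $- \frac{1081}{8} \approx -135.13$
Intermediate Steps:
$q{\left(W,b \right)} = -5 + W$
$B{\left(z \right)} = \frac{1}{2}$ ($B{\left(z \right)} = \left(- \frac{1}{6}\right) \left(-3\right) = \frac{1}{2}$)
$o = \frac{1}{8}$ ($o = 3 \frac{1}{2 \left(2 - 5\right) \left(-4\right)} = 3 \frac{1}{2 \left(\left(-3\right) \left(-4\right)\right)} = 3 \frac{1}{2 \cdot 12} = 3 \cdot \frac{1}{2} \cdot \frac{1}{12} = 3 \cdot \frac{1}{24} = \frac{1}{8} \approx 0.125$)
$c{\left(v \right)} = \left(5 + v\right) \left(\frac{1}{8} + v\right)$ ($c{\left(v \right)} = \left(v + \frac{1}{8}\right) \left(v + 5\right) = \left(\frac{1}{8} + v\right) \left(5 + v\right) = \left(5 + v\right) \left(\frac{1}{8} + v\right)$)
$c{\left(-6 \right)} \left(q{\left(5,7 \right)} - 23\right) = \left(\frac{5}{8} + \left(-6\right)^{2} + \frac{41}{8} \left(-6\right)\right) \left(\left(-5 + 5\right) - 23\right) = \left(\frac{5}{8} + 36 - \frac{123}{4}\right) \left(0 - 23\right) = \frac{47}{8} \left(-23\right) = - \frac{1081}{8}$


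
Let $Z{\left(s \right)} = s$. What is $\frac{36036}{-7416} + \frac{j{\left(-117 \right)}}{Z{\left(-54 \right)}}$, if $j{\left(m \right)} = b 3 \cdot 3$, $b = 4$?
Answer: $- \frac{3415}{618} \approx -5.5259$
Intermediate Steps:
$j{\left(m \right)} = 36$ ($j{\left(m \right)} = 4 \cdot 3 \cdot 3 = 12 \cdot 3 = 36$)
$\frac{36036}{-7416} + \frac{j{\left(-117 \right)}}{Z{\left(-54 \right)}} = \frac{36036}{-7416} + \frac{36}{-54} = 36036 \left(- \frac{1}{7416}\right) + 36 \left(- \frac{1}{54}\right) = - \frac{1001}{206} - \frac{2}{3} = - \frac{3415}{618}$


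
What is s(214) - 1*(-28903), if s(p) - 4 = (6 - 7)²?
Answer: 28908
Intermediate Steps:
s(p) = 5 (s(p) = 4 + (6 - 7)² = 4 + (-1)² = 4 + 1 = 5)
s(214) - 1*(-28903) = 5 - 1*(-28903) = 5 + 28903 = 28908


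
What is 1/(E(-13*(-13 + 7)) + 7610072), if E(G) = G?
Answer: 1/7610150 ≈ 1.3140e-7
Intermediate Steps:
1/(E(-13*(-13 + 7)) + 7610072) = 1/(-13*(-13 + 7) + 7610072) = 1/(-13*(-6) + 7610072) = 1/(78 + 7610072) = 1/7610150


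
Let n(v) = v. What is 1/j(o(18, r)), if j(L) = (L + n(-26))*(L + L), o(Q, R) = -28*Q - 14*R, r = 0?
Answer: 1/534240 ≈ 1.8718e-6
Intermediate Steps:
j(L) = 2*L*(-26 + L) (j(L) = (L - 26)*(L + L) = (-26 + L)*(2*L) = 2*L*(-26 + L))
1/j(o(18, r)) = 1/(2*(-28*18 - 14*0)*(-26 + (-28*18 - 14*0))) = 1/(2*(-504 + 0)*(-26 + (-504 + 0))) = 1/(2*(-504)*(-26 - 504)) = 1/(2*(-504)*(-530)) = 1/534240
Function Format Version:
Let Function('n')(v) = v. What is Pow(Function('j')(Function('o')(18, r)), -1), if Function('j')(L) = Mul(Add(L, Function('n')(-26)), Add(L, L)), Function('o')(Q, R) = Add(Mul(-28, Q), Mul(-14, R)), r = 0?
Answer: Rational(1, 534240) ≈ 1.8718e-6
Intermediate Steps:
Function('j')(L) = Mul(2, L, Add(-26, L)) (Function('j')(L) = Mul(Add(L, -26), Add(L, L)) = Mul(Add(-26, L), Mul(2, L)) = Mul(2, L, Add(-26, L)))
Pow(Function('j')(Function('o')(18, r)), -1) = Pow(Mul(2, Add(Mul(-28, 18), Mul(-14, 0)), Add(-26, Add(Mul(-28, 18), Mul(-14, 0)))), -1) = Pow(Mul(2, Add(-504, 0), Add(-26, Add(-504, 0))), -1) = Pow(Mul(2, -504, Add(-26, -504)), -1) = Pow(Mul(2, -504, -530), -1) = Pow(534240, -1) = Rational(1, 534240)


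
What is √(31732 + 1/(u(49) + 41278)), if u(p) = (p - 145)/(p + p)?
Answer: √129809442937430558/2022574 ≈ 178.13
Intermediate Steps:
u(p) = (-145 + p)/(2*p) (u(p) = (-145 + p)/((2*p)) = (-145 + p)*(1/(2*p)) = (-145 + p)/(2*p))
√(31732 + 1/(u(49) + 41278)) = √(31732 + 1/((½)*(-145 + 49)/49 + 41278)) = √(31732 + 1/((½)*(1/49)*(-96) + 41278)) = √(31732 + 1/(-48/49 + 41278)) = √(31732 + 1/(2022574/49)) = √(31732 + 49/2022574) = √(64180318217/2022574) = √129809442937430558/2022574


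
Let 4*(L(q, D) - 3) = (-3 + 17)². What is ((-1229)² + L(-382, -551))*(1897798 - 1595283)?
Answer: 456946789895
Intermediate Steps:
L(q, D) = 52 (L(q, D) = 3 + (-3 + 17)²/4 = 3 + (¼)*14² = 3 + (¼)*196 = 3 + 49 = 52)
((-1229)² + L(-382, -551))*(1897798 - 1595283) = ((-1229)² + 52)*(1897798 - 1595283) = (1510441 + 52)*302515 = 1510493*302515 = 456946789895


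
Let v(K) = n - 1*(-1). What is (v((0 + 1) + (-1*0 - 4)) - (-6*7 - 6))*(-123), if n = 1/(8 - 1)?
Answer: -42312/7 ≈ -6044.6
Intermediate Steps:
n = 1/7 ≈ 0.14286
v(K) = 8/7 (v(K) = 1/7 - 1*(-1) = 1/7 + 1 = 8/7)
(v((0 + 1) + (-1*0 - 4)) - (-6*7 - 6))*(-123) = (8/7 - (-6*7 - 6))*(-123) = (8/7 - (-42 - 6))*(-123) = (8/7 - 1*(-48))*(-123) = (8/7 + 48)*(-123) = (344/7)*(-123) = -42312/7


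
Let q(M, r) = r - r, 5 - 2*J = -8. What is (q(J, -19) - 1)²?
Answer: 1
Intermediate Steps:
J = 13/2 (J = 5/2 - ½*(-8) = 5/2 + 4 = 13/2 ≈ 6.5000)
q(M, r) = 0
(q(J, -19) - 1)² = (0 - 1)² = (-1)² = 1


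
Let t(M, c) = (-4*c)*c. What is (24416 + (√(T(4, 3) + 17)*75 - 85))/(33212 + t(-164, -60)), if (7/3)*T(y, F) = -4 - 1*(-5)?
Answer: 24331/18812 + 75*√854/131684 ≈ 1.3100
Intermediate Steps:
T(y, F) = 3/7 (T(y, F) = 3*(-4 - 1*(-5))/7 = 3*(-4 + 5)/7 = (3/7)*1 = 3/7)
t(M, c) = -4*c²
(24416 + (√(T(4, 3) + 17)*75 - 85))/(33212 + t(-164, -60)) = (24416 + (√(3/7 + 17)*75 - 85))/(33212 - 4*(-60)²) = (24416 + (√(122/7)*75 - 85))/(33212 - 4*3600) = (24416 + ((√854/7)*75 - 85))/(33212 - 14400) = (24416 + (75*√854/7 - 85))/18812 = (24416 + (-85 + 75*√854/7))*(1/18812) = (24331 + 75*√854/7)*(1/18812) = 24331/18812 + 75*√854/131684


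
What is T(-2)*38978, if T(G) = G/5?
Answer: -77956/5 ≈ -15591.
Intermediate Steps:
T(G) = G/5 (T(G) = G*(⅕) = G/5)
T(-2)*38978 = ((⅕)*(-2))*38978 = -⅖*38978 = -77956/5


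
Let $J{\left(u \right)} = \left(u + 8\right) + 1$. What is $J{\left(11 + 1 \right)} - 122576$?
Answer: $-122555$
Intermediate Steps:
$J{\left(u \right)} = 9 + u$ ($J{\left(u \right)} = \left(8 + u\right) + 1 = 9 + u$)
$J{\left(11 + 1 \right)} - 122576 = \left(9 + \left(11 + 1\right)\right) - 122576 = \left(9 + 12\right) - 122576 = 21 - 122576 = -122555$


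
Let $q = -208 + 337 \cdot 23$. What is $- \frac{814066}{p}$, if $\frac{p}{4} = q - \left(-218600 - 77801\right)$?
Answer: $- \frac{407033}{607888} \approx -0.66959$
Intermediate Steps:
$q = 7543$ ($q = -208 + 7751 = 7543$)
$p = 1215776$ ($p = 4 \left(7543 - \left(-218600 - 77801\right)\right) = 4 \left(7543 - -296401\right) = 4 \left(7543 + 296401\right) = 4 \cdot 303944 = 1215776$)
$- \frac{814066}{p} = - \frac{814066}{1215776} = \left(-814066\right) \frac{1}{1215776} = - \frac{407033}{607888}$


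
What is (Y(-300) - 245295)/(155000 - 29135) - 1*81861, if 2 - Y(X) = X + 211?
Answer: -10303679969/125865 ≈ -81863.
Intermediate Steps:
Y(X) = -209 - X (Y(X) = 2 - (X + 211) = 2 - (211 + X) = 2 + (-211 - X) = -209 - X)
(Y(-300) - 245295)/(155000 - 29135) - 1*81861 = ((-209 - 1*(-300)) - 245295)/(155000 - 29135) - 1*81861 = ((-209 + 300) - 245295)/125865 - 81861 = (91 - 245295)*(1/125865) - 81861 = -245204*1/125865 - 81861 = -245204/125865 - 81861 = -10303679969/125865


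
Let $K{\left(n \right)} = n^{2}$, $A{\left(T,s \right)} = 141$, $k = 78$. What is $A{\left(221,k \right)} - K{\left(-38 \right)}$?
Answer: $-1303$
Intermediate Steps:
$A{\left(221,k \right)} - K{\left(-38 \right)} = 141 - \left(-38\right)^{2} = 141 - 1444 = -1303$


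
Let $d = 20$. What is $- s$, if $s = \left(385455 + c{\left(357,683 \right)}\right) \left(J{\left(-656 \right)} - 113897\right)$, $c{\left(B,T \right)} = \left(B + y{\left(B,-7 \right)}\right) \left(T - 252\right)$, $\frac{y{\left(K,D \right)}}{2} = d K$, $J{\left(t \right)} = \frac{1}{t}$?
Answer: $\frac{250075975967433}{328} \approx 7.6243 \cdot 10^{11}$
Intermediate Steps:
$y{\left(K,D \right)} = 40 K$ ($y{\left(K,D \right)} = 2 \cdot 20 K = 40 K$)
$c{\left(B,T \right)} = 41 B \left(-252 + T\right)$ ($c{\left(B,T \right)} = \left(B + 40 B\right) \left(T - 252\right) = 41 B \left(-252 + T\right)$)
$s = - \frac{250075975967433}{328}$ ($s = \left(385455 + 41 \cdot 357 \left(-252 + 683\right)\right) \left(\frac{1}{-656} - 113897\right) = \left(385455 + 41 \cdot 357 \cdot 431\right) \left(- \frac{1}{656} - 113897\right) = \left(385455 + 6308547\right) \left(- \frac{74716433}{656}\right) = 6694002 \left(- \frac{74716433}{656}\right) = - \frac{250075975967433}{328} \approx -7.6243 \cdot 10^{11}$)
$- s = \left(-1\right) \left(- \frac{250075975967433}{328}\right) = \frac{250075975967433}{328}$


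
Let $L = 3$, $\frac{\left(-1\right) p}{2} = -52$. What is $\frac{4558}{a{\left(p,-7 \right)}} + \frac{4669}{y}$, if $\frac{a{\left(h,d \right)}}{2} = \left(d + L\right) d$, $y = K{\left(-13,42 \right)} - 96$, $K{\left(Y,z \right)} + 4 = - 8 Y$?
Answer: $\frac{17481}{14} \approx 1248.6$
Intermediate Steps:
$K{\left(Y,z \right)} = -4 - 8 Y$
$p = 104$ ($p = \left(-2\right) \left(-52\right) = 104$)
$y = 4$ ($y = \left(-4 - -104\right) - 96 = \left(-4 + 104\right) - 96 = 100 - 96 = 4$)
$a{\left(h,d \right)} = 2 d \left(3 + d\right)$ ($a{\left(h,d \right)} = 2 \left(d + 3\right) d = 2 \left(3 + d\right) d = 2 d \left(3 + d\right)$)
$\frac{4558}{a{\left(p,-7 \right)}} + \frac{4669}{y} = \frac{4558}{2 \left(-7\right) \left(3 - 7\right)} + \frac{4669}{4} = \frac{4558}{2 \left(-7\right) \left(-4\right)} + 4669 \cdot \frac{1}{4} = \frac{4558}{56} + \frac{4669}{4} = 4558 \cdot \frac{1}{56} + \frac{4669}{4} = \frac{2279}{28} + \frac{4669}{4} = \frac{17481}{14}$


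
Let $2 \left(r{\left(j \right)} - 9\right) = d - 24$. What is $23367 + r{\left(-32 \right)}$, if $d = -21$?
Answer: $\frac{46707}{2} \approx 23354.0$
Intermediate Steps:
$r{\left(j \right)} = - \frac{27}{2}$ ($r{\left(j \right)} = 9 + \frac{-21 - 24}{2} = 9 + \frac{1}{2} \left(-45\right) = 9 - \frac{45}{2} = - \frac{27}{2}$)
$23367 + r{\left(-32 \right)} = 23367 - \frac{27}{2} = \frac{46707}{2}$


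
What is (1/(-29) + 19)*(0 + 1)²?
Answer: 550/29 ≈ 18.966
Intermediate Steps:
(1/(-29) + 19)*(0 + 1)² = (-1/29 + 19)*1² = (550/29)*1 = 550/29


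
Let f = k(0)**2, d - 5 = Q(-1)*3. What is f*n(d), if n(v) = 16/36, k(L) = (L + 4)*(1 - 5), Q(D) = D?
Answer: 1024/9 ≈ 113.78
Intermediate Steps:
k(L) = -16 - 4*L (k(L) = (4 + L)*(-4) = -16 - 4*L)
d = 2 (d = 5 - 1*3 = 5 - 3 = 2)
n(v) = 4/9 (n(v) = 16*(1/36) = 4/9)
f = 256 (f = (-16 - 4*0)**2 = (-16 + 0)**2 = (-16)**2 = 256)
f*n(d) = 256*(4/9) = 1024/9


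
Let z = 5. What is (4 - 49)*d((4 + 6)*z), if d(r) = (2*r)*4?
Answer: -18000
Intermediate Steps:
d(r) = 8*r
(4 - 49)*d((4 + 6)*z) = (4 - 49)*(8*((4 + 6)*5)) = -360*10*5 = -360*50 = -45*400 = -18000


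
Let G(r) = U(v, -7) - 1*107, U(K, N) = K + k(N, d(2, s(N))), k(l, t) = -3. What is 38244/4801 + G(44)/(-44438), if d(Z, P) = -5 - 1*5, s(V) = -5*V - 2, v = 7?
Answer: 1699981375/213346838 ≈ 7.9682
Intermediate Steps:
s(V) = -2 - 5*V
d(Z, P) = -10 (d(Z, P) = -5 - 5 = -10)
U(K, N) = -3 + K (U(K, N) = K - 3 = -3 + K)
G(r) = -103 (G(r) = (-3 + 7) - 1*107 = 4 - 107 = -103)
38244/4801 + G(44)/(-44438) = 38244/4801 - 103/(-44438) = 38244*(1/4801) - 103*(-1/44438) = 38244/4801 + 103/44438 = 1699981375/213346838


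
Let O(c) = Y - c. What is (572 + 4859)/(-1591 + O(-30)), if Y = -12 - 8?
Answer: -5431/1581 ≈ -3.4352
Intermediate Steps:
Y = -20
O(c) = -20 - c
(572 + 4859)/(-1591 + O(-30)) = (572 + 4859)/(-1591 + (-20 - 1*(-30))) = 5431/(-1591 + (-20 + 30)) = 5431/(-1591 + 10) = 5431/(-1581) = 5431*(-1/1581) = -5431/1581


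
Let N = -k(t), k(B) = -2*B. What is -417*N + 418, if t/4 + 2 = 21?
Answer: -62966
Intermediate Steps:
t = 76 (t = -8 + 4*21 = -8 + 84 = 76)
N = 152 (N = -(-2)*76 = -1*(-152) = 152)
-417*N + 418 = -417*152 + 418 = -63384 + 418 = -62966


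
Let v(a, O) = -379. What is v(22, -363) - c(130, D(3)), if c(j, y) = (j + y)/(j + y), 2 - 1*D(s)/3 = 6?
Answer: -380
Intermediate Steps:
D(s) = -12 (D(s) = 6 - 3*6 = 6 - 18 = -12)
c(j, y) = 1
v(22, -363) - c(130, D(3)) = -379 - 1*1 = -379 - 1 = -380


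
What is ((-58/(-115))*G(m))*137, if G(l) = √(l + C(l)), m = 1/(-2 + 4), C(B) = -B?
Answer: 0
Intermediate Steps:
m = ½ (m = 1/2 = ½ ≈ 0.50000)
G(l) = 0 (G(l) = √(l - l) = √0 = 0)
((-58/(-115))*G(m))*137 = (-58/(-115)*0)*137 = (-58*(-1/115)*0)*137 = ((58/115)*0)*137 = 0*137 = 0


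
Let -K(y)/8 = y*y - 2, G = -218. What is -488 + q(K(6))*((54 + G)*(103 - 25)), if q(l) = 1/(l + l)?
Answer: -31585/68 ≈ -464.49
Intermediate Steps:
K(y) = 16 - 8*y**2 (K(y) = -8*(y*y - 2) = -8*(y**2 - 2) = -8*(-2 + y**2) = 16 - 8*y**2)
q(l) = 1/(2*l)
-488 + q(K(6))*((54 + G)*(103 - 25)) = -488 + (1/(2*(16 - 8*6**2)))*((54 - 218)*(103 - 25)) = -488 + (1/(2*(16 - 8*36)))*(-164*78) = -488 + (1/(2*(16 - 288)))*(-12792) = -488 + ((1/2)/(-272))*(-12792) = -488 + ((1/2)*(-1/272))*(-12792) = -488 - 1/544*(-12792) = -488 + 1599/68 = -31585/68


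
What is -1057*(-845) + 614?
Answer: 893779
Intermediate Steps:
-1057*(-845) + 614 = 893165 + 614 = 893779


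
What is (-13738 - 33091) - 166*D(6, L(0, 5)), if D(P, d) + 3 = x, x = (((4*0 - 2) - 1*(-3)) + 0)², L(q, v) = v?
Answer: -46497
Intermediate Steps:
x = 1 (x = (((0 - 2) + 3) + 0)² = ((-2 + 3) + 0)² = (1 + 0)² = 1² = 1)
D(P, d) = -2 (D(P, d) = -3 + 1 = -2)
(-13738 - 33091) - 166*D(6, L(0, 5)) = (-13738 - 33091) - 166*(-2) = -46829 + 332 = -46497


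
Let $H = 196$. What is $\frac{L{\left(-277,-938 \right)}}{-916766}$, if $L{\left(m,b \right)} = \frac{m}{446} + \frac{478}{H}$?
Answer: $- \frac{9931}{5008751041} \approx -1.9827 \cdot 10^{-6}$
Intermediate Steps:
$L{\left(m,b \right)} = \frac{239}{98} + \frac{m}{446}$ ($L{\left(m,b \right)} = \frac{m}{446} + \frac{478}{196} = m \frac{1}{446} + 478 \cdot \frac{1}{196} = \frac{m}{446} + \frac{239}{98} = \frac{239}{98} + \frac{m}{446}$)
$\frac{L{\left(-277,-938 \right)}}{-916766} = \frac{\frac{239}{98} + \frac{1}{446} \left(-277\right)}{-916766} = \left(\frac{239}{98} - \frac{277}{446}\right) \left(- \frac{1}{916766}\right) = \frac{19862}{10927} \left(- \frac{1}{916766}\right) = - \frac{9931}{5008751041}$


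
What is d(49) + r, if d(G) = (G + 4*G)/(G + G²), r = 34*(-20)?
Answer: -6799/10 ≈ -679.90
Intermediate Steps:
r = -680
d(G) = 5*G/(G + G²) (d(G) = (5*G)/(G + G²) = 5*G/(G + G²))
d(49) + r = 5/(1 + 49) - 680 = 5/50 - 680 = 5*(1/50) - 680 = ⅒ - 680 = -6799/10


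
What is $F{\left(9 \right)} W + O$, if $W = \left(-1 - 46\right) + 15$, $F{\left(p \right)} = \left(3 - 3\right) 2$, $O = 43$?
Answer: $43$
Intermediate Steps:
$F{\left(p \right)} = 0$ ($F{\left(p \right)} = 0 \cdot 2 = 0$)
$W = -32$ ($W = -47 + 15 = -32$)
$F{\left(9 \right)} W + O = 0 \left(-32\right) + 43 = 0 + 43 = 43$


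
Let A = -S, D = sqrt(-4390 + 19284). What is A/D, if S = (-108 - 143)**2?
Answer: -63001*sqrt(14894)/14894 ≈ -516.23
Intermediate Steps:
S = 63001 (S = (-251)**2 = 63001)
D = sqrt(14894) ≈ 122.04
A = -63001 (A = -1*63001 = -63001)
A/D = -63001*sqrt(14894)/14894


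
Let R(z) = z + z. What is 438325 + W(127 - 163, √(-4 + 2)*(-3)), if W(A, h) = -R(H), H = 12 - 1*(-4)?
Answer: 438293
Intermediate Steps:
H = 16 (H = 12 + 4 = 16)
R(z) = 2*z
W(A, h) = -32 (W(A, h) = -2*16 = -1*32 = -32)
438325 + W(127 - 163, √(-4 + 2)*(-3)) = 438325 - 32 = 438293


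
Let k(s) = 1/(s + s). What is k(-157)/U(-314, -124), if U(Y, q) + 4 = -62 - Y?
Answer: -1/77872 ≈ -1.2842e-5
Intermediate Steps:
U(Y, q) = -66 - Y (U(Y, q) = -4 + (-62 - Y) = -66 - Y)
k(s) = 1/(2*s)
k(-157)/U(-314, -124) = ((½)/(-157))/(-66 - 1*(-314)) = ((½)*(-1/157))/(-66 + 314) = -1/314/248 = -1/314*1/248 = -1/77872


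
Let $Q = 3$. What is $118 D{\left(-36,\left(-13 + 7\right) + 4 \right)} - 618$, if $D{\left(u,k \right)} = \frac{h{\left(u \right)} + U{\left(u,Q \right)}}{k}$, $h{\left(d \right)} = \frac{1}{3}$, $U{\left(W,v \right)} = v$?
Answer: $- \frac{2444}{3} \approx -814.67$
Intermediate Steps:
$h{\left(d \right)} = \frac{1}{3}$
$D{\left(u,k \right)} = \frac{10}{3 k}$ ($D{\left(u,k \right)} = \frac{\frac{1}{3} + 3}{k} = \frac{10}{3 k}$)
$118 D{\left(-36,\left(-13 + 7\right) + 4 \right)} - 618 = 118 \frac{10}{3 \left(\left(-13 + 7\right) + 4\right)} - 618 = 118 \frac{10}{3 \left(-6 + 4\right)} - 618 = 118 \frac{10}{3 \left(-2\right)} - 618 = 118 \cdot \frac{10}{3} \left(- \frac{1}{2}\right) - 618 = 118 \left(- \frac{5}{3}\right) - 618 = - \frac{590}{3} - 618 = - \frac{2444}{3}$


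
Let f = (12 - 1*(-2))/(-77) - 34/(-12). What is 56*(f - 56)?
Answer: -98588/33 ≈ -2987.5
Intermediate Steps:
f = 175/66 (f = (12 + 2)*(-1/77) - 34*(-1/12) = 14*(-1/77) + 17/6 = -2/11 + 17/6 = 175/66 ≈ 2.6515)
56*(f - 56) = 56*(175/66 - 56) = 56*(-3521/66) = -98588/33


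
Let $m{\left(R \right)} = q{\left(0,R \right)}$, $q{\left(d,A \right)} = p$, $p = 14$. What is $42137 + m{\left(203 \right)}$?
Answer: $42151$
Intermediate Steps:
$q{\left(d,A \right)} = 14$
$m{\left(R \right)} = 14$
$42137 + m{\left(203 \right)} = 42137 + 14 = 42151$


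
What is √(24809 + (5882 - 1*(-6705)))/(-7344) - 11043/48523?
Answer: -11043/48523 - √9349/3672 ≈ -0.25391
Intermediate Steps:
√(24809 + (5882 - 1*(-6705)))/(-7344) - 11043/48523 = √(24809 + (5882 + 6705))*(-1/7344) - 11043*1/48523 = √(24809 + 12587)*(-1/7344) - 11043/48523 = √37396*(-1/7344) - 11043/48523 = (2*√9349)*(-1/7344) - 11043/48523 = -√9349/3672 - 11043/48523 = -11043/48523 - √9349/3672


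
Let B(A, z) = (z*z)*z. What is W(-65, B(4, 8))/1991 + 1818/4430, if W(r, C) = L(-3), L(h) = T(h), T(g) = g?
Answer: 1803174/4410065 ≈ 0.40888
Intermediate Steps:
L(h) = h
B(A, z) = z³ (B(A, z) = z²*z = z³)
W(r, C) = -3
W(-65, B(4, 8))/1991 + 1818/4430 = -3/1991 + 1818/4430 = -3*1/1991 + 1818*(1/4430) = -3/1991 + 909/2215 = 1803174/4410065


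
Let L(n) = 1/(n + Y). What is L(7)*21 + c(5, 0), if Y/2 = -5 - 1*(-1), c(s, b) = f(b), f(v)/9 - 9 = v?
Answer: 60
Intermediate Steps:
f(v) = 81 + 9*v
c(s, b) = 81 + 9*b
Y = -8 (Y = 2*(-5 - 1*(-1)) = 2*(-5 + 1) = 2*(-4) = -8)
L(n) = 1/(-8 + n) (L(n) = 1/(n - 8) = 1/(-8 + n))
L(7)*21 + c(5, 0) = 21/(-8 + 7) + (81 + 9*0) = 21/(-1) + (81 + 0) = -1*21 + 81 = -21 + 81 = 60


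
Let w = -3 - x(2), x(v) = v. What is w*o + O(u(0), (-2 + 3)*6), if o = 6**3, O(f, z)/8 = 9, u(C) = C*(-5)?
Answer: -1008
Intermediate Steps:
u(C) = -5*C
O(f, z) = 72 (O(f, z) = 8*9 = 72)
o = 216
w = -5 (w = -3 - 1*2 = -3 - 2 = -5)
w*o + O(u(0), (-2 + 3)*6) = -5*216 + 72 = -1080 + 72 = -1008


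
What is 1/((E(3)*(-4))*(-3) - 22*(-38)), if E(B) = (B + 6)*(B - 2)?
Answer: 1/944 ≈ 0.0010593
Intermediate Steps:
E(B) = (-2 + B)*(6 + B) (E(B) = (6 + B)*(-2 + B) = (-2 + B)*(6 + B))
1/((E(3)*(-4))*(-3) - 22*(-38)) = 1/(((-12 + 3**2 + 4*3)*(-4))*(-3) - 22*(-38)) = 1/(((-12 + 9 + 12)*(-4))*(-3) + 836) = 1/((9*(-4))*(-3) + 836) = 1/(-36*(-3) + 836) = 1/(108 + 836) = 1/944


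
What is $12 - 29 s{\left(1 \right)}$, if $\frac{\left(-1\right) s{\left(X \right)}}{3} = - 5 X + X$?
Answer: $-336$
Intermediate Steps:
$s{\left(X \right)} = 12 X$ ($s{\left(X \right)} = - 3 \left(- 5 X + X\right) = - 3 \left(- 4 X\right) = 12 X$)
$12 - 29 s{\left(1 \right)} = 12 - 29 \cdot 12 \cdot 1 = 12 - 348 = -336$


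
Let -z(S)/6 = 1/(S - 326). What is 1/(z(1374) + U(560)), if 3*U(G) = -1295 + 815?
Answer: -524/83843 ≈ -0.0062498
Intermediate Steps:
U(G) = -160 (U(G) = (-1295 + 815)/3 = (⅓)*(-480) = -160)
z(S) = -6/(-326 + S) (z(S) = -6/(S - 326) = -6/(-326 + S))
1/(z(1374) + U(560)) = 1/(-6/(-326 + 1374) - 160) = 1/(-6/1048 - 160) = 1/(-6*1/1048 - 160) = 1/(-3/524 - 160) = 1/(-83843/524) = -524/83843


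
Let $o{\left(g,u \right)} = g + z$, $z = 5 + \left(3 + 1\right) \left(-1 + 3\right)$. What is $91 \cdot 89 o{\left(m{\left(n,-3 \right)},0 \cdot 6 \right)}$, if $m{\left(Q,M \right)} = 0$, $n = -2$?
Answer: $105287$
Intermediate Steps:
$z = 13$ ($z = 5 + 4 \cdot 2 = 5 + 8 = 13$)
$o{\left(g,u \right)} = 13 + g$ ($o{\left(g,u \right)} = g + 13 = 13 + g$)
$91 \cdot 89 o{\left(m{\left(n,-3 \right)},0 \cdot 6 \right)} = 91 \cdot 89 \left(13 + 0\right) = 8099 \cdot 13 = 105287$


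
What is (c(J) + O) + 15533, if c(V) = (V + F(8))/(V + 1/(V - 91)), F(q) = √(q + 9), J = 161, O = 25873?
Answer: 466698296/11271 + 70*√17/11271 ≈ 41407.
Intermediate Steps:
F(q) = √(9 + q)
c(V) = (V + √17)/(V + 1/(-91 + V)) (c(V) = (V + √(9 + 8))/(V + 1/(V - 91)) = (V + √17)/(V + 1/(-91 + V)))
(c(J) + O) + 15533 = ((161² - 91*161 - 91*√17 + 161*√17)/(1 + 161² - 91*161) + 25873) + 15533 = ((25921 - 14651 - 91*√17 + 161*√17)/(1 + 25921 - 14651) + 25873) + 15533 = ((11270 + 70*√17)/11271 + 25873) + 15533 = ((11270/11271 + 70*√17/11271) + 25873) + 15533 = (291625853/11271 + 70*√17/11271) + 15533 = 466698296/11271 + 70*√17/11271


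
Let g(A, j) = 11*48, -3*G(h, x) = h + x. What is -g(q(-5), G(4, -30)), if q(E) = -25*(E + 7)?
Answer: -528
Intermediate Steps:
q(E) = -175 - 25*E (q(E) = -25*(7 + E) = -175 - 25*E)
G(h, x) = -h/3 - x/3 (G(h, x) = -(h + x)/3 = -h/3 - x/3)
g(A, j) = 528
-g(q(-5), G(4, -30)) = -1*528 = -528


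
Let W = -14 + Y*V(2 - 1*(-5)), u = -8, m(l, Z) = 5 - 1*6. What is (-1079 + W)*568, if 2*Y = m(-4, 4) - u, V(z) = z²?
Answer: -523412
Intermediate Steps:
m(l, Z) = -1 (m(l, Z) = 5 - 6 = -1)
Y = 7/2 (Y = (-1 - 1*(-8))/2 = (-1 + 8)/2 = (½)*7 = 7/2 ≈ 3.5000)
W = 315/2 (W = -14 + 7*(2 - 1*(-5))²/2 = -14 + 7*(2 + 5)²/2 = -14 + (7/2)*7² = -14 + (7/2)*49 = -14 + 343/2 = 315/2 ≈ 157.50)
(-1079 + W)*568 = (-1079 + 315/2)*568 = -1843/2*568 = -523412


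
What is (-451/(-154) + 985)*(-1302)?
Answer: -1286283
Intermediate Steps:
(-451/(-154) + 985)*(-1302) = (-451*(-1/154) + 985)*(-1302) = (41/14 + 985)*(-1302) = (13831/14)*(-1302) = -1286283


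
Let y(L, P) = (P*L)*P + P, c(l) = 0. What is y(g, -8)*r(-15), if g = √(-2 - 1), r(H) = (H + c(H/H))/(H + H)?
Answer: -4 + 32*I*√3 ≈ -4.0 + 55.426*I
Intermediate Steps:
r(H) = ½ (r(H) = (H + 0)/(H + H) = H/((2*H)) = H*(1/(2*H)) = ½)
g = I*√3 (g = √(-3) = I*√3 ≈ 1.732*I)
y(L, P) = P + L*P² (y(L, P) = (L*P)*P + P = L*P² + P = P + L*P²)
y(g, -8)*r(-15) = -8*(1 + (I*√3)*(-8))*(½) = -8*(1 - 8*I*√3)*(½) = (-8 + 64*I*√3)*(½) = -4 + 32*I*√3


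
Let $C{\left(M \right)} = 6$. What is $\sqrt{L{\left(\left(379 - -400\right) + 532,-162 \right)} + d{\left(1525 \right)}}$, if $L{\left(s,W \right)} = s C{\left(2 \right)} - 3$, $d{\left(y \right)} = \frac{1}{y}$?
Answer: $\frac{2 \sqrt{182863909}}{305} \approx 88.674$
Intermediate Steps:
$L{\left(s,W \right)} = -3 + 6 s$ ($L{\left(s,W \right)} = s 6 - 3 = 6 s - 3 = -3 + 6 s$)
$\sqrt{L{\left(\left(379 - -400\right) + 532,-162 \right)} + d{\left(1525 \right)}} = \sqrt{\left(-3 + 6 \left(\left(379 - -400\right) + 532\right)\right) + \frac{1}{1525}} = \sqrt{\left(-3 + 6 \left(\left(379 + 400\right) + 532\right)\right) + \frac{1}{1525}} = \sqrt{\left(-3 + 6 \left(779 + 532\right)\right) + \frac{1}{1525}} = \sqrt{\left(-3 + 6 \cdot 1311\right) + \frac{1}{1525}} = \sqrt{\left(-3 + 7866\right) + \frac{1}{1525}} = \sqrt{7863 + \frac{1}{1525}} = \sqrt{\frac{11991076}{1525}} = \frac{2 \sqrt{182863909}}{305}$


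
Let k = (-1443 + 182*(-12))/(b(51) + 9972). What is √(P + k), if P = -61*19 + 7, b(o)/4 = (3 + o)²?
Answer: 11*I*√13757491/1202 ≈ 33.944*I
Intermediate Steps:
b(o) = 4*(3 + o)²
k = -403/2404 (k = (-1443 + 182*(-12))/(4*(3 + 51)² + 9972) = (-1443 - 2184)/(4*54² + 9972) = -3627/(4*2916 + 9972) = -3627/(11664 + 9972) = -3627/21636 = -3627*1/21636 = -403/2404 ≈ -0.16764)
P = -1152 (P = -1159 + 7 = -1152)
√(P + k) = √(-1152 - 403/2404) = √(-2769811/2404) = 11*I*√13757491/1202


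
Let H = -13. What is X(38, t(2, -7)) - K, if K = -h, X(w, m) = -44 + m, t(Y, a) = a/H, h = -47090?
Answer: -612735/13 ≈ -47133.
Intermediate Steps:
t(Y, a) = -a/13 (t(Y, a) = a/(-13) = a*(-1/13) = -a/13)
K = 47090 (K = -1*(-47090) = 47090)
X(38, t(2, -7)) - K = (-44 - 1/13*(-7)) - 1*47090 = (-44 + 7/13) - 47090 = -565/13 - 47090 = -612735/13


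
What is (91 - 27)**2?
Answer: 4096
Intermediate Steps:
(91 - 27)**2 = 64**2 = 4096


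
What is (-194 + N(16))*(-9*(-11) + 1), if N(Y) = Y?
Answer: -17800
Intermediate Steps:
(-194 + N(16))*(-9*(-11) + 1) = (-194 + 16)*(-9*(-11) + 1) = -178*(99 + 1) = -178*100 = -17800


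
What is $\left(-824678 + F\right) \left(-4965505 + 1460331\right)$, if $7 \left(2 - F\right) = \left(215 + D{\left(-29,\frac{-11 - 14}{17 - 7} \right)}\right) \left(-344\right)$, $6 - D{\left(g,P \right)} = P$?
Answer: $\frac{19964938317552}{7} \approx 2.8521 \cdot 10^{12}$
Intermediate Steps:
$D{\left(g,P \right)} = 6 - P$
$F = \frac{76898}{7}$ ($F = 2 - \frac{\left(215 + \left(6 - \frac{-11 - 14}{17 - 7}\right)\right) \left(-344\right)}{7} = 2 - \frac{\left(215 + \left(6 - - \frac{25}{10}\right)\right) \left(-344\right)}{7} = 2 - \frac{\left(215 + \left(6 - \left(-25\right) \frac{1}{10}\right)\right) \left(-344\right)}{7} = 2 - \frac{\left(215 + \left(6 - - \frac{5}{2}\right)\right) \left(-344\right)}{7} = 2 - \frac{\left(215 + \left(6 + \frac{5}{2}\right)\right) \left(-344\right)}{7} = 2 - \frac{\left(215 + \frac{17}{2}\right) \left(-344\right)}{7} = 2 - \frac{\frac{447}{2} \left(-344\right)}{7} = 2 - - \frac{76884}{7} = 2 + \frac{76884}{7} = \frac{76898}{7} \approx 10985.0$)
$\left(-824678 + F\right) \left(-4965505 + 1460331\right) = \left(-824678 + \frac{76898}{7}\right) \left(-4965505 + 1460331\right) = \left(- \frac{5695848}{7}\right) \left(-3505174\right) = \frac{19964938317552}{7}$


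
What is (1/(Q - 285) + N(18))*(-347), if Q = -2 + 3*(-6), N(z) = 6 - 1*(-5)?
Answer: -1163838/305 ≈ -3815.9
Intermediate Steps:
N(z) = 11 (N(z) = 6 + 5 = 11)
Q = -20 (Q = -2 - 18 = -20)
(1/(Q - 285) + N(18))*(-347) = (1/(-20 - 285) + 11)*(-347) = (1/(-305) + 11)*(-347) = (-1/305 + 11)*(-347) = (3354/305)*(-347) = -1163838/305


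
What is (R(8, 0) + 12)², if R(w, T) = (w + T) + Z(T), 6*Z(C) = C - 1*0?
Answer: 400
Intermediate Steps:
Z(C) = C/6 (Z(C) = (C - 1*0)/6 = (C + 0)/6 = C/6)
R(w, T) = w + 7*T/6 (R(w, T) = (w + T) + T/6 = (T + w) + T/6 = w + 7*T/6)
(R(8, 0) + 12)² = ((8 + (7/6)*0) + 12)² = ((8 + 0) + 12)² = (8 + 12)² = 20² = 400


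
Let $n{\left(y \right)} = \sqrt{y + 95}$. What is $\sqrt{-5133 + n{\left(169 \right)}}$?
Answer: $\sqrt{-5133 + 2 \sqrt{66}} \approx 71.531 i$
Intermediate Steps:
$n{\left(y \right)} = \sqrt{95 + y}$
$\sqrt{-5133 + n{\left(169 \right)}} = \sqrt{-5133 + \sqrt{95 + 169}} = \sqrt{-5133 + \sqrt{264}} = \sqrt{-5133 + 2 \sqrt{66}}$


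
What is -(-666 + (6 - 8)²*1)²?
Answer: -438244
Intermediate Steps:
-(-666 + (6 - 8)²*1)² = -(-666 + (-2)²*1)² = -(-666 + 4*1)² = -(-666 + 4)² = -1*(-662)² = -1*438244 = -438244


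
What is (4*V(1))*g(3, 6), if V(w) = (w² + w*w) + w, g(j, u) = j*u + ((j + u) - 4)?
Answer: 276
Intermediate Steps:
g(j, u) = -4 + j + u + j*u (g(j, u) = j*u + (-4 + j + u) = -4 + j + u + j*u)
V(w) = w + 2*w² (V(w) = (w² + w²) + w = 2*w² + w = w + 2*w²)
(4*V(1))*g(3, 6) = (4*(1*(1 + 2*1)))*(-4 + 3 + 6 + 3*6) = (4*(1*(1 + 2)))*(-4 + 3 + 6 + 18) = (4*(1*3))*23 = (4*3)*23 = 12*23 = 276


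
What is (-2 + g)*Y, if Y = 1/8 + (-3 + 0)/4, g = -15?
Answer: 85/8 ≈ 10.625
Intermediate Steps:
Y = -5/8 (Y = 1*(⅛) - 3*¼ = ⅛ - ¾ = -5/8 ≈ -0.62500)
(-2 + g)*Y = (-2 - 15)*(-5/8) = -17*(-5/8) = 85/8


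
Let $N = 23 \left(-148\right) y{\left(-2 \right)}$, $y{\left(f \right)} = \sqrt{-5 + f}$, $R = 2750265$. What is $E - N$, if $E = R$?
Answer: $2750265 + 3404 i \sqrt{7} \approx 2.7503 \cdot 10^{6} + 9006.1 i$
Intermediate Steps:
$E = 2750265$
$N = - 3404 i \sqrt{7}$ ($N = 23 \left(-148\right) \sqrt{-5 - 2} = - 3404 \sqrt{-7} = - 3404 i \sqrt{7} \approx - 9006.1 i$)
$E - N = 2750265 - - 3404 i \sqrt{7} = 2750265 + 3404 i \sqrt{7}$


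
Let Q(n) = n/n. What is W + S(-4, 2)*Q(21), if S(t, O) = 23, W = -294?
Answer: -271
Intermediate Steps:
Q(n) = 1
W + S(-4, 2)*Q(21) = -294 + 23*1 = -294 + 23 = -271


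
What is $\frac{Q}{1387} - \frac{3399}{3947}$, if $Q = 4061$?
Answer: $\frac{11314354}{5474489} \approx 2.0667$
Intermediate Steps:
$\frac{Q}{1387} - \frac{3399}{3947} = \frac{4061}{1387} - \frac{3399}{3947} = \frac{11314354}{5474489}$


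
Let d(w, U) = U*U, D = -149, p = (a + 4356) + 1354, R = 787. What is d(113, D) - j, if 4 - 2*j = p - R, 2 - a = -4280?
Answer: 53603/2 ≈ 26802.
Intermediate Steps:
a = 4282 (a = 2 - 1*(-4280) = 2 + 4280 = 4282)
p = 9992 (p = (4282 + 4356) + 1354 = 8638 + 1354 = 9992)
d(w, U) = U**2
j = -9201/2 (j = 2 - (9992 - 1*787)/2 = 2 - (9992 - 787)/2 = 2 - 1/2*9205 = 2 - 9205/2 = -9201/2 ≈ -4600.5)
d(113, D) - j = (-149)**2 - 1*(-9201/2) = 22201 + 9201/2 = 53603/2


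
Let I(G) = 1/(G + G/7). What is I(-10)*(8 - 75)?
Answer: 469/80 ≈ 5.8625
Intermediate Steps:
I(G) = 7/(8*G) (I(G) = 1/(G + G*(⅐)) = 1/(G + G/7) = 1/(8*G/7) = 7/(8*G))
I(-10)*(8 - 75) = ((7/8)/(-10))*(8 - 75) = ((7/8)*(-⅒))*(-67) = -7/80*(-67) = 469/80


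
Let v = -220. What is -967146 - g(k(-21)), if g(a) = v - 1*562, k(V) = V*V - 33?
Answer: -966364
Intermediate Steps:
k(V) = -33 + V² (k(V) = V² - 33 = -33 + V²)
g(a) = -782 (g(a) = -220 - 1*562 = -220 - 562 = -782)
-967146 - g(k(-21)) = -967146 - 1*(-782) = -967146 + 782 = -966364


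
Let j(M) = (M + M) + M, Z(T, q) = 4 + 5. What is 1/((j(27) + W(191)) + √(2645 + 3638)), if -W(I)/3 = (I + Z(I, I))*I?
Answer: -114519/13114595078 - √6283/13114595078 ≈ -8.7382e-6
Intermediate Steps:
Z(T, q) = 9
j(M) = 3*M (j(M) = 2*M + M = 3*M)
W(I) = -3*I*(9 + I) (W(I) = -3*(I + 9)*I = -3*(9 + I)*I = -3*I*(9 + I))
1/((j(27) + W(191)) + √(2645 + 3638)) = 1/((3*27 - 3*191*(9 + 191)) + √(2645 + 3638)) = 1/((81 - 3*191*200) + √6283) = 1/((81 - 114600) + √6283) = 1/(-114519 + √6283)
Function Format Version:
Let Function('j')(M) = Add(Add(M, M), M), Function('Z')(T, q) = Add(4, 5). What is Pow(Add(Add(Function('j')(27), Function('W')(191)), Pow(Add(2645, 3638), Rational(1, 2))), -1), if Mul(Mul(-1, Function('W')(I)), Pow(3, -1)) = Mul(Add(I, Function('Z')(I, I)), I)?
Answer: Add(Rational(-114519, 13114595078), Mul(Rational(-1, 13114595078), Pow(6283, Rational(1, 2)))) ≈ -8.7382e-6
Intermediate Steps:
Function('Z')(T, q) = 9
Function('j')(M) = Mul(3, M) (Function('j')(M) = Add(Mul(2, M), M) = Mul(3, M))
Function('W')(I) = Mul(-3, I, Add(9, I)) (Function('W')(I) = Mul(-3, Mul(Add(I, 9), I)) = Mul(-3, Mul(Add(9, I), I)) = Mul(-3, Mul(I, Add(9, I))) = Mul(-3, I, Add(9, I)))
Pow(Add(Add(Function('j')(27), Function('W')(191)), Pow(Add(2645, 3638), Rational(1, 2))), -1) = Pow(Add(Add(Mul(3, 27), Mul(-3, 191, Add(9, 191))), Pow(Add(2645, 3638), Rational(1, 2))), -1) = Pow(Add(Add(81, Mul(-3, 191, 200)), Pow(6283, Rational(1, 2))), -1) = Pow(Add(Add(81, -114600), Pow(6283, Rational(1, 2))), -1) = Pow(Add(-114519, Pow(6283, Rational(1, 2))), -1)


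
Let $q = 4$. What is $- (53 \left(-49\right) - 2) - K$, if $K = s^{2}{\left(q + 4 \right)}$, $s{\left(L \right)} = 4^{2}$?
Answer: $2343$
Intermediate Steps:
$s{\left(L \right)} = 16$
$K = 256$ ($K = 16^{2} = 256$)
$- (53 \left(-49\right) - 2) - K = - (53 \left(-49\right) - 2) - 256 = - (-2597 - 2) - 256 = \left(-1\right) \left(-2599\right) - 256 = 2599 - 256 = 2343$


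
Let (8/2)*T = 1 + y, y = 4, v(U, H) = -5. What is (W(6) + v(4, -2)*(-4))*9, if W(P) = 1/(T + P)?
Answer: 5256/29 ≈ 181.24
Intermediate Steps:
T = 5/4 (T = (1 + 4)/4 = (¼)*5 = 5/4 ≈ 1.2500)
W(P) = 1/(5/4 + P)
(W(6) + v(4, -2)*(-4))*9 = (4/(5 + 4*6) - 5*(-4))*9 = (4/(5 + 24) + 20)*9 = (4/29 + 20)*9 = (584/29)*9 = 5256/29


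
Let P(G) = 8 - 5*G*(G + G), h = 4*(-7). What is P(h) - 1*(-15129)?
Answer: 7297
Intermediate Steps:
h = -28
P(G) = 8 - 10*G² (P(G) = 8 - 5*G*2*G = 8 - 10*G²)
P(h) - 1*(-15129) = (8 - 10*(-28)²) - 1*(-15129) = (8 - 10*784) + 15129 = (8 - 7840) + 15129 = -7832 + 15129 = 7297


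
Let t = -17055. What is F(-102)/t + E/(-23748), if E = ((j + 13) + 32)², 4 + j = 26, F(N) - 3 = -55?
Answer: -25108333/135007380 ≈ -0.18598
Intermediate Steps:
F(N) = -52 (F(N) = 3 - 55 = -52)
j = 22 (j = -4 + 26 = 22)
E = 4489 (E = ((22 + 13) + 32)² = (35 + 32)² = 67² = 4489)
F(-102)/t + E/(-23748) = -52/(-17055) + 4489/(-23748) = -52*(-1/17055) + 4489*(-1/23748) = 52/17055 - 4489/23748 = -25108333/135007380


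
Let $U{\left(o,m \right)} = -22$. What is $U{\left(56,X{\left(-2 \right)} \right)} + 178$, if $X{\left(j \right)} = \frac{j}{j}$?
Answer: $156$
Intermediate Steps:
$X{\left(j \right)} = 1$
$U{\left(56,X{\left(-2 \right)} \right)} + 178 = -22 + 178 = 156$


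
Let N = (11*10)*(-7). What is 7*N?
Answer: -5390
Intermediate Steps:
N = -770 (N = 110*(-7) = -770)
7*N = 7*(-770) = -5390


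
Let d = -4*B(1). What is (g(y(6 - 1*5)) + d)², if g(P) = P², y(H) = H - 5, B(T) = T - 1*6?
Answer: 1296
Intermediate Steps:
B(T) = -6 + T (B(T) = T - 6 = -6 + T)
y(H) = -5 + H
d = 20 (d = -4*(-6 + 1) = -4*(-5) = 20)
(g(y(6 - 1*5)) + d)² = ((-5 + (6 - 1*5))² + 20)² = ((-5 + (6 - 5))² + 20)² = ((-5 + 1)² + 20)² = ((-4)² + 20)² = (16 + 20)² = 36² = 1296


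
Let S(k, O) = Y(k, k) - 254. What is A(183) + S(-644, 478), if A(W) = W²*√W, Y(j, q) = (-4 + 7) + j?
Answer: -895 + 33489*√183 ≈ 4.5214e+5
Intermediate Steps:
Y(j, q) = 3 + j
A(W) = W^(5/2)
S(k, O) = -251 + k (S(k, O) = (3 + k) - 254 = -251 + k)
A(183) + S(-644, 478) = 183^(5/2) + (-251 - 644) = 33489*√183 - 895 = -895 + 33489*√183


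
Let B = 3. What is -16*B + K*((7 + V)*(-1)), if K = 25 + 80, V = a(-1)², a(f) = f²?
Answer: -888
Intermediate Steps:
V = 1 (V = ((-1)²)² = 1² = 1)
K = 105
-16*B + K*((7 + V)*(-1)) = -16*3 + 105*((7 + 1)*(-1)) = -1*48 + 105*(8*(-1)) = -48 + 105*(-8) = -48 - 840 = -888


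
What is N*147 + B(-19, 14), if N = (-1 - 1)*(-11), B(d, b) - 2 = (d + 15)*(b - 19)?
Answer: 3256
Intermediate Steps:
B(d, b) = 2 + (-19 + b)*(15 + d) (B(d, b) = 2 + (d + 15)*(b - 19) = 2 + (15 + d)*(-19 + b) = 2 + (-19 + b)*(15 + d))
N = 22 (N = -2*(-11) = 22)
N*147 + B(-19, 14) = 22*147 + (-283 - 19*(-19) + 15*14 + 14*(-19)) = 3234 + (-283 + 361 + 210 - 266) = 3234 + 22 = 3256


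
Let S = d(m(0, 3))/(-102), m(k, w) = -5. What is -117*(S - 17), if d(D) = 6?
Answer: 33930/17 ≈ 1995.9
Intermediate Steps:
S = -1/17 (S = 6/(-102) = 6*(-1/102) = -1/17 ≈ -0.058824)
-117*(S - 17) = -117*(-1/17 - 17) = -117*(-290/17) = 33930/17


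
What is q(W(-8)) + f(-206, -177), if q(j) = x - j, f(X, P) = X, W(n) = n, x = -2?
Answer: -200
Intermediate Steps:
q(j) = -2 - j
q(W(-8)) + f(-206, -177) = (-2 - 1*(-8)) - 206 = (-2 + 8) - 206 = 6 - 206 = -200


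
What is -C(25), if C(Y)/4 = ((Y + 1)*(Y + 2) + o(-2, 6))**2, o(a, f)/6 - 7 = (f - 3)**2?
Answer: -2547216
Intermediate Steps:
o(a, f) = 42 + 6*(-3 + f)**2 (o(a, f) = 42 + 6*(f - 3)**2 = 42 + 6*(-3 + f)**2)
C(Y) = 4*(96 + (1 + Y)*(2 + Y))**2 (C(Y) = 4*((Y + 1)*(Y + 2) + (42 + 6*(-3 + 6)**2))**2 = 4*((1 + Y)*(2 + Y) + (42 + 6*3**2))**2 = 4*((1 + Y)*(2 + Y) + (42 + 6*9))**2 = 4*((1 + Y)*(2 + Y) + (42 + 54))**2 = 4*((1 + Y)*(2 + Y) + 96)**2 = 4*(96 + (1 + Y)*(2 + Y))**2)
-C(25) = -4*(98 + 25**2 + 3*25)**2 = -4*(98 + 625 + 75)**2 = -4*798**2 = -4*636804 = -1*2547216 = -2547216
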